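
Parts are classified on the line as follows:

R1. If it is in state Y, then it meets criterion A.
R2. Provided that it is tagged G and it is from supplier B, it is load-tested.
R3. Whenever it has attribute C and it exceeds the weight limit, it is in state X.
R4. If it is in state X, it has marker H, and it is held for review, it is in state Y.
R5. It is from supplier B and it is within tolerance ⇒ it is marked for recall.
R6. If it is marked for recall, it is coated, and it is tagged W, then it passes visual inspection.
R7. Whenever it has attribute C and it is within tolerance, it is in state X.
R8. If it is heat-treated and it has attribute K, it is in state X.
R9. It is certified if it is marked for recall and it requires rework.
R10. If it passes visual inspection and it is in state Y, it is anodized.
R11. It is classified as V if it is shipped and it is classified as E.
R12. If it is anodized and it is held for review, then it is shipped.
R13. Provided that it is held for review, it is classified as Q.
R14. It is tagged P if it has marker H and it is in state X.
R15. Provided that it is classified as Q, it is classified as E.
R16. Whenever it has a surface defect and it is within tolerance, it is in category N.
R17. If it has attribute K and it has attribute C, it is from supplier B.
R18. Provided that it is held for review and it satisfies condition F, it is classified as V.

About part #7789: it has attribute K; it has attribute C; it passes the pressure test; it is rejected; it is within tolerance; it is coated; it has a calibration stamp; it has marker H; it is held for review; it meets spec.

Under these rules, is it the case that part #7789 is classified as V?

Forward chaining from the given facts derives: is in state X, is classified as Q, is tagged P, is classified as E, is from supplier B, is in state Y, is marked for recall, meets criterion A.
Rules concluding "it is classified as V": R11 needs "it is shipped"; R18 needs "it satisfies condition F" — none of these are established.

No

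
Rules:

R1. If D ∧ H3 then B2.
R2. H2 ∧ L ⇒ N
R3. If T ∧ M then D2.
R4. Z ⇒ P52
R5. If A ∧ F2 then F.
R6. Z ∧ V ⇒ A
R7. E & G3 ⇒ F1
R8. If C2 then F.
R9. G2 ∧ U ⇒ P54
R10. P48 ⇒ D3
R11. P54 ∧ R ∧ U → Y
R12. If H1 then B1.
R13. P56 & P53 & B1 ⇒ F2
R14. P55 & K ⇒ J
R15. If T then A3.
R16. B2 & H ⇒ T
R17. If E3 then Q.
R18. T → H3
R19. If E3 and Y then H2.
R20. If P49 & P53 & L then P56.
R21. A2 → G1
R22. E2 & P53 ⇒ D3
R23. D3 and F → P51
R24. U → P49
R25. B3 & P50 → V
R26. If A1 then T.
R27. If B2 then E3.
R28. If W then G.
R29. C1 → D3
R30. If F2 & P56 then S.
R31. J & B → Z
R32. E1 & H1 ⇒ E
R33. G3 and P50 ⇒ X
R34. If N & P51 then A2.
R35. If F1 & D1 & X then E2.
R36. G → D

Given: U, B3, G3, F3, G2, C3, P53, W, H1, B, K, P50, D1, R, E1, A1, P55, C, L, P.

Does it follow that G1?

Yes

P54  (by R9: G2, U)
Y  (by R11: P54, R, U)
B1  (by R12: H1)
J  (by R14: P55, K)
P49  (by R24: U)
V  (by R25: B3, P50)
T  (by R26: A1)
G  (by R28: W)
Z  (by R31: J, B)
E  (by R32: E1, H1)
X  (by R33: G3, P50)
D  (by R36: G)
A  (by R6: Z, V)
F1  (by R7: E, G3)
H3  (by R18: T)
P56  (by R20: P49, P53, L)
E2  (by R35: F1, D1, X)
B2  (by R1: D, H3)
F2  (by R13: P56, P53, B1)
D3  (by R22: E2, P53)
E3  (by R27: B2)
F  (by R5: A, F2)
H2  (by R19: E3, Y)
P51  (by R23: D3, F)
N  (by R2: H2, L)
A2  (by R34: N, P51)
G1  (by R21: A2)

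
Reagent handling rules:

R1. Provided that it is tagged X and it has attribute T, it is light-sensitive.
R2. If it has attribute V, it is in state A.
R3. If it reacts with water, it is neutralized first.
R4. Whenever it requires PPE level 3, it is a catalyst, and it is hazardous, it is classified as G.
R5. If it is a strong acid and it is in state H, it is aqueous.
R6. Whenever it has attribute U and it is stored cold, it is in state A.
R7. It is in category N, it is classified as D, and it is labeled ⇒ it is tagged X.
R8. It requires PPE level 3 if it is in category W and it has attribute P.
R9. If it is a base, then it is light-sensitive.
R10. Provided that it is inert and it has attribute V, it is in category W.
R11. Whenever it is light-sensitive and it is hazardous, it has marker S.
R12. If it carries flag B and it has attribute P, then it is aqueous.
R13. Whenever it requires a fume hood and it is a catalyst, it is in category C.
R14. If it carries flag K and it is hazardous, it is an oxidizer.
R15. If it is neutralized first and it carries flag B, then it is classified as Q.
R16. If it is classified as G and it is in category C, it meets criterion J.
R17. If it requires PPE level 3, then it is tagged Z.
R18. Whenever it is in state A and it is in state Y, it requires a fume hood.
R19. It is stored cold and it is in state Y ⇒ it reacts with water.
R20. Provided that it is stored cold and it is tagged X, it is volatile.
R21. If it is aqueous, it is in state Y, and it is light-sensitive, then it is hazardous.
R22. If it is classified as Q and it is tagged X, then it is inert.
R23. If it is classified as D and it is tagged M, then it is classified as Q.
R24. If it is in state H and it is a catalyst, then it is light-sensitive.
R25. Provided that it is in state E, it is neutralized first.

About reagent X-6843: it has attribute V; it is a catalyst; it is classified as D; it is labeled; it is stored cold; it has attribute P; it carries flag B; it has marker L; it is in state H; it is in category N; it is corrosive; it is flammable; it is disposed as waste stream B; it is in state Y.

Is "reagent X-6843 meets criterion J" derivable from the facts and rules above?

Yes

By R2 (it has attribute V): it is in state A.
By R7 (it is in category N, it is classified as D, it is labeled): it is tagged X.
By R12 (it carries flag B, it has attribute P): it is aqueous.
By R18 (it is in state A, it is in state Y): it requires a fume hood.
By R19 (it is stored cold, it is in state Y): it reacts with water.
By R24 (it is in state H, it is a catalyst): it is light-sensitive.
By R3 (it reacts with water): it is neutralized first.
By R13 (it requires a fume hood, it is a catalyst): it is in category C.
By R15 (it is neutralized first, it carries flag B): it is classified as Q.
By R21 (it is aqueous, it is in state Y, it is light-sensitive): it is hazardous.
By R22 (it is classified as Q, it is tagged X): it is inert.
By R10 (it is inert, it has attribute V): it is in category W.
By R8 (it is in category W, it has attribute P): it requires PPE level 3.
By R4 (it requires PPE level 3, it is a catalyst, it is hazardous): it is classified as G.
By R16 (it is classified as G, it is in category C): it meets criterion J.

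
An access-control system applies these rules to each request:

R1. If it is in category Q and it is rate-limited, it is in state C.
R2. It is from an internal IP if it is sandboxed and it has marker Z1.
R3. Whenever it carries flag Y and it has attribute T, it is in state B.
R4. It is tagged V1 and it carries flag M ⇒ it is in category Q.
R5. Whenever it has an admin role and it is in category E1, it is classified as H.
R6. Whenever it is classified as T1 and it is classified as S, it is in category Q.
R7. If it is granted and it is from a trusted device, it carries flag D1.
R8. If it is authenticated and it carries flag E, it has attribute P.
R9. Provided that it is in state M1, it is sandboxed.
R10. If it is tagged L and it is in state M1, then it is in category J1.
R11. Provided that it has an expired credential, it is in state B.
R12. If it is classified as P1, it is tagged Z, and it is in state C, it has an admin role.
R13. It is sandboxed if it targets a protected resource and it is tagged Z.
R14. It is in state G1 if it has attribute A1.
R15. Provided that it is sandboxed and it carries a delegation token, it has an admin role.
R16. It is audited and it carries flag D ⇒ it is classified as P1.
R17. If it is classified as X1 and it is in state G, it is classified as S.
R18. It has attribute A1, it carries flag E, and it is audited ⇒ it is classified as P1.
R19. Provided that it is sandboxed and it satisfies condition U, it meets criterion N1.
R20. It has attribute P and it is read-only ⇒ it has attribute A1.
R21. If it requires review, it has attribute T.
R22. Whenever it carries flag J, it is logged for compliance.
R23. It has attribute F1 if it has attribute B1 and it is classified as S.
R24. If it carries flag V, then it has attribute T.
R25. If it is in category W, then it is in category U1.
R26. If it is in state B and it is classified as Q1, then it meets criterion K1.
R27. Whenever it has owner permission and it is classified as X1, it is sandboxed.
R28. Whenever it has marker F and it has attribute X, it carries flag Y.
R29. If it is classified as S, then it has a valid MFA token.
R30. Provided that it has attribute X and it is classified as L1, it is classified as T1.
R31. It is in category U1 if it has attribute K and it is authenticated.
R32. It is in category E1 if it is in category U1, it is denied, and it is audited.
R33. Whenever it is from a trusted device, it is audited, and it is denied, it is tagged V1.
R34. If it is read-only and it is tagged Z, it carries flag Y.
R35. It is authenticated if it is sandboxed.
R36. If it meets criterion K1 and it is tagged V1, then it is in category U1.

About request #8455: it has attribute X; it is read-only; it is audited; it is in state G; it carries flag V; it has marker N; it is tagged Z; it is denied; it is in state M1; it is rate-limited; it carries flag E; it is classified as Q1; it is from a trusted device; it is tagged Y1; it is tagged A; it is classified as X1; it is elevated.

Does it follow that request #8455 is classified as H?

Forward chaining from the given facts derives: is sandboxed, is classified as S, has attribute T, has a valid MFA token, is tagged V1, carries flag Y, is authenticated, is in state B, has attribute P, has attribute A1, meets criterion K1, is in category U1, is in state G1, is classified as P1, is in category E1.
The only rule concluding "it is classified as H" is R5, which needs "it has an admin role"; that is never established.

No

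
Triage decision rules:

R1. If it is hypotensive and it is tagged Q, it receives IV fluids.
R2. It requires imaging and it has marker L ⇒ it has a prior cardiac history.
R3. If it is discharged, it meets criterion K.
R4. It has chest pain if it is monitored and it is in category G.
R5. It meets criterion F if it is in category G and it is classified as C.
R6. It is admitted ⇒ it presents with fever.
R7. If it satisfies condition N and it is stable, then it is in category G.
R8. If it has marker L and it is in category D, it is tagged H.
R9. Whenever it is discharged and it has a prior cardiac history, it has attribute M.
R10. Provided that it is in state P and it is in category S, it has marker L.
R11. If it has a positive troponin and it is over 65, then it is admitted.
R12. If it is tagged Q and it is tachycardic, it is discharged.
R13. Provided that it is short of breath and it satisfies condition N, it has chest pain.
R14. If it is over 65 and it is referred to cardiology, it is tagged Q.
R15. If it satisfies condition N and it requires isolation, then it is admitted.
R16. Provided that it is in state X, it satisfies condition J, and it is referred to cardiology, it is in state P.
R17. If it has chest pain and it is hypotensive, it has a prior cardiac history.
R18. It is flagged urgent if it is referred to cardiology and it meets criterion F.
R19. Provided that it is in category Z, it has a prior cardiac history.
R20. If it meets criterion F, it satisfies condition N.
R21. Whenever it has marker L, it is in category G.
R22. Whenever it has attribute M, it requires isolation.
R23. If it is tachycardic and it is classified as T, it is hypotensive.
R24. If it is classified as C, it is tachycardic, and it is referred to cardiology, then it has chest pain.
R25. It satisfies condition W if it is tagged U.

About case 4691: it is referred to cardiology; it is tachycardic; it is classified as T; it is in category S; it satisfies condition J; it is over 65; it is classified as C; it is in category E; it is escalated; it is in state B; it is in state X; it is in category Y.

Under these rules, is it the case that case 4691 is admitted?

By R14 (it is over 65, it is referred to cardiology): it is tagged Q.
By R16 (it is in state X, it satisfies condition J, it is referred to cardiology): it is in state P.
By R23 (it is tachycardic, it is classified as T): it is hypotensive.
By R24 (it is classified as C, it is tachycardic, it is referred to cardiology): it has chest pain.
By R10 (it is in state P, it is in category S): it has marker L.
By R12 (it is tagged Q, it is tachycardic): it is discharged.
By R17 (it has chest pain, it is hypotensive): it has a prior cardiac history.
By R21 (it has marker L): it is in category G.
By R5 (it is in category G, it is classified as C): it meets criterion F.
By R9 (it is discharged, it has a prior cardiac history): it has attribute M.
By R20 (it meets criterion F): it satisfies condition N.
By R22 (it has attribute M): it requires isolation.
By R15 (it satisfies condition N, it requires isolation): it is admitted.

Yes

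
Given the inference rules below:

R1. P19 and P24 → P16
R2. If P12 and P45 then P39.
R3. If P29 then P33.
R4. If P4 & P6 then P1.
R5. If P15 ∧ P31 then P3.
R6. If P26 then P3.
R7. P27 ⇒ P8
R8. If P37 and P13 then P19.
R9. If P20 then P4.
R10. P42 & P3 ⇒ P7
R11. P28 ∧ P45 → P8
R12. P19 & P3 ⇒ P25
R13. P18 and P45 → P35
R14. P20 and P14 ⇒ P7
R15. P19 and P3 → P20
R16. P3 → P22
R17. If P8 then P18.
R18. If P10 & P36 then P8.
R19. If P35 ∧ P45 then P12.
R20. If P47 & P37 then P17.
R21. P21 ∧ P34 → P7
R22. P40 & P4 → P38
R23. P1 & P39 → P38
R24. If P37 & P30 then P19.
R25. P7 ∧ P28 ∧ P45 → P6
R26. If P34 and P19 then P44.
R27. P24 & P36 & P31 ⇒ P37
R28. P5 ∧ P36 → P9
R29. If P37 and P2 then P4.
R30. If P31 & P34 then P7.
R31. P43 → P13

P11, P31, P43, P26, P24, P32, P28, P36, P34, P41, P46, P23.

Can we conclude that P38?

No

Forward chaining from the given facts derives: P3, P22, P37, P7, P13, P19, P25, P20, P44, P16, P4.
Rules concluding P38: R22 needs P40; R23 needs P1 — none of these are established.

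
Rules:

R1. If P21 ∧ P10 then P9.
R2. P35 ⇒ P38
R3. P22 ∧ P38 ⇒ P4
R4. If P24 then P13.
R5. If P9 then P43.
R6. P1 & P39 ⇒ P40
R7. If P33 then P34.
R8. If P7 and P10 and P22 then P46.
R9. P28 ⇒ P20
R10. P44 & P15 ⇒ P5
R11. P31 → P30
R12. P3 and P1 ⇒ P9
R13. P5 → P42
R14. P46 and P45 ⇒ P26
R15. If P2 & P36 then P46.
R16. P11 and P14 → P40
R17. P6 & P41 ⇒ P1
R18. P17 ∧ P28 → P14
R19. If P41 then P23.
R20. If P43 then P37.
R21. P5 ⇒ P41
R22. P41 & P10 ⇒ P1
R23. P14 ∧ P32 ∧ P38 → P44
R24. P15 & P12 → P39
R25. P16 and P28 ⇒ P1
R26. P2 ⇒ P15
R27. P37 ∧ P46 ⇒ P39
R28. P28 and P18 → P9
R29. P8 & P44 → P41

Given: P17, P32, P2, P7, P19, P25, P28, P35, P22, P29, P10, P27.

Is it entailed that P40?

Forward chaining from the given facts derives: P38, P4, P46, P20, P14, P44, P15, P5, P42, P41, P1, P23.
Rules concluding P40: R6 needs P39; R16 needs P11 — none of these are established.

No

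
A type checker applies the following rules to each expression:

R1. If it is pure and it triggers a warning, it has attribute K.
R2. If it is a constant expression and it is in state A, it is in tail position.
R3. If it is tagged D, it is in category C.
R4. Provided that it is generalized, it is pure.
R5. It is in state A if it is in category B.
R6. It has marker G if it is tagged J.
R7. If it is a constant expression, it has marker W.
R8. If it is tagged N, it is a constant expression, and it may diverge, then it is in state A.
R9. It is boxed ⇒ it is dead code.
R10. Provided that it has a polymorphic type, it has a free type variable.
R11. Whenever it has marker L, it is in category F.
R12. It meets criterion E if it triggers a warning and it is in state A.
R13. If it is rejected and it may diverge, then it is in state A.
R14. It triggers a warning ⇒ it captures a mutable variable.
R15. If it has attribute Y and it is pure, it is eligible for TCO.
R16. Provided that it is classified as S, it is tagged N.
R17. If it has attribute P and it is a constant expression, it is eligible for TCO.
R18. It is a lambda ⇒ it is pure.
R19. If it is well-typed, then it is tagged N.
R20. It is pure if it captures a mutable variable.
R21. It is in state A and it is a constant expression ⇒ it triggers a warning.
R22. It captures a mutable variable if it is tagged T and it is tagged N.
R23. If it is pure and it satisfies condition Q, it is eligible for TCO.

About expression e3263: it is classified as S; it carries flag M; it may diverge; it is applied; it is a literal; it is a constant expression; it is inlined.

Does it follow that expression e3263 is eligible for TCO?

No

Forward chaining from the given facts derives: has marker W, is tagged N, is in state A, triggers a warning, is in tail position, meets criterion E, captures a mutable variable, is pure, has attribute K.
Rules concluding "it is eligible for TCO": R15 needs "it has attribute Y"; R17 needs "it has attribute P"; R23 needs "it satisfies condition Q" — none of these are established.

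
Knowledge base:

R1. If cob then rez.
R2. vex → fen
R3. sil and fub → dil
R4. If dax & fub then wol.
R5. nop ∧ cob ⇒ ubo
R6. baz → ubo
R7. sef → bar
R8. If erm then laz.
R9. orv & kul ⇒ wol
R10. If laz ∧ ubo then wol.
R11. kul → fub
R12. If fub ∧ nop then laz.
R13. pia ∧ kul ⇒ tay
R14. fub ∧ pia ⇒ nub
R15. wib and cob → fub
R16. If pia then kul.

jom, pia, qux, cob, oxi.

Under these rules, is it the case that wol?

No

Forward chaining from the given facts derives: rez, kul, fub, tay, nub.
Rules concluding wol: R4 needs dax; R9 needs orv; R10 needs laz — none of these are established.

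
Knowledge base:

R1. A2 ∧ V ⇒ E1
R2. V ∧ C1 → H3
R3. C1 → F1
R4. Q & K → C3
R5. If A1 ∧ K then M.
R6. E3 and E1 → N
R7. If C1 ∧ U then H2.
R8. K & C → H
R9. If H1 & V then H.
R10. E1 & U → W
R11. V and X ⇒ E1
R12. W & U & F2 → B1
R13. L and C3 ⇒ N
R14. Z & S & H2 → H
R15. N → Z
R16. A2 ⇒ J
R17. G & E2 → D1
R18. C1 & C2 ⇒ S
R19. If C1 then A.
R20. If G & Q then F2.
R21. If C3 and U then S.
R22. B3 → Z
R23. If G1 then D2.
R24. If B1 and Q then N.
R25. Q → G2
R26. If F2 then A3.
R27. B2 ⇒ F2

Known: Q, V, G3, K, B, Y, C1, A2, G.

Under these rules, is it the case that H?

No

Forward chaining from the given facts derives: E1, H3, F1, C3, J, A, F2, G2, A3.
Rules concluding H: R8 needs C; R9 needs H1; R14 needs Z — none of these are established.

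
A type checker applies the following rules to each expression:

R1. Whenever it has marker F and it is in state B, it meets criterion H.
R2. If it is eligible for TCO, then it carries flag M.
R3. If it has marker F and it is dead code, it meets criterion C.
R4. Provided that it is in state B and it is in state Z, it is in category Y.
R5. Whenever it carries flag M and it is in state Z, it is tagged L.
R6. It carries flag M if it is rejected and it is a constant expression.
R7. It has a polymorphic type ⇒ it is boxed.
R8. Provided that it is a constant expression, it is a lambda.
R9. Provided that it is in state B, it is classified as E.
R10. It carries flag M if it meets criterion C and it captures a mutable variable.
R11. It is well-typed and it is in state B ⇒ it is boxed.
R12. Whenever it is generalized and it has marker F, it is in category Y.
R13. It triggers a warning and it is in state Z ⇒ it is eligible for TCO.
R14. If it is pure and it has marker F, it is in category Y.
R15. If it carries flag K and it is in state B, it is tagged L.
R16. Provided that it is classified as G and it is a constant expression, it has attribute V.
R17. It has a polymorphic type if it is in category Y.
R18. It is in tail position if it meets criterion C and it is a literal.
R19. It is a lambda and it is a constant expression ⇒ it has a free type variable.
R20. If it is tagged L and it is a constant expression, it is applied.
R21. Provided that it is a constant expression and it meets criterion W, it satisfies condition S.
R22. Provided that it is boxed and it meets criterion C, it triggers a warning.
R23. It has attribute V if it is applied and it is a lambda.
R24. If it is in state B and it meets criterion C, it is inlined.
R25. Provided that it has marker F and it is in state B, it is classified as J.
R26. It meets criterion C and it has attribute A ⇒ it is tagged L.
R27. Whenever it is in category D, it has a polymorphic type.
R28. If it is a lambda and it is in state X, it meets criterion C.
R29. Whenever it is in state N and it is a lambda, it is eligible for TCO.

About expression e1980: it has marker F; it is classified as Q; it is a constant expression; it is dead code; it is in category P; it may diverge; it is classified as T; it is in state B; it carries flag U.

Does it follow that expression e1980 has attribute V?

Forward chaining from the given facts derives: meets criterion H, meets criterion C, is a lambda, is classified as E, has a free type variable, is inlined, is classified as J.
Rules concluding "it has attribute V": R16 needs "it is classified as G"; R23 needs "it is applied" — none of these are established.

No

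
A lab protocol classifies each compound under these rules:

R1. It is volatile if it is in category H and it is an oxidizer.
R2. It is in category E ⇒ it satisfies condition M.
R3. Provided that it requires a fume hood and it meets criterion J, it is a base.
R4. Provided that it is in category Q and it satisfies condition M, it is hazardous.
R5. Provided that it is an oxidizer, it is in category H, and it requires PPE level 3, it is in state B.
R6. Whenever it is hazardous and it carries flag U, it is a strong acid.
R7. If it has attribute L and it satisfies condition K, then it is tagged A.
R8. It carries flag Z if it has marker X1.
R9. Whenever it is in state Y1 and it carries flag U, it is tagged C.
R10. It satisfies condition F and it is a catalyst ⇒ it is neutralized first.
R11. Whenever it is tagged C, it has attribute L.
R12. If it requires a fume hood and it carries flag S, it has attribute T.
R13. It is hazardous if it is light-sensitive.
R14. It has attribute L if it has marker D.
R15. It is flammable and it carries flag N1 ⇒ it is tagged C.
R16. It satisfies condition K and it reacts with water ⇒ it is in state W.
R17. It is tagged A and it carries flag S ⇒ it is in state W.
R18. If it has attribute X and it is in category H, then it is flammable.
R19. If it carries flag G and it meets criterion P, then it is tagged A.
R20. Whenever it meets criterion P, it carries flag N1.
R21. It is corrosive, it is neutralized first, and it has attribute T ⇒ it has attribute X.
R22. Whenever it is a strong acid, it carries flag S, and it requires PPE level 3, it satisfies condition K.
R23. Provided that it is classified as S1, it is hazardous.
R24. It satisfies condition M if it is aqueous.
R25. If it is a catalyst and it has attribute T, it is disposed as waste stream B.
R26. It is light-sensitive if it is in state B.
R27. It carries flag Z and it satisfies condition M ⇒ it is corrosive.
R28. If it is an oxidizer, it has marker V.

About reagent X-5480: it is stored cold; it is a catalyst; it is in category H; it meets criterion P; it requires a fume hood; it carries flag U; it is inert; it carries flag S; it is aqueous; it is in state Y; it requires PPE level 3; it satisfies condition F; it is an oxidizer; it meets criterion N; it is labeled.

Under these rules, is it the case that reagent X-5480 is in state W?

No

Forward chaining from the given facts derives: is volatile, is in state B, is neutralized first, has attribute T, carries flag N1, satisfies condition M, is disposed as waste stream B, is light-sensitive, has marker V, is hazardous, is a strong acid, satisfies condition K.
Rules concluding "it is in state W": R16 needs "it reacts with water"; R17 needs "it is tagged A" — none of these are established.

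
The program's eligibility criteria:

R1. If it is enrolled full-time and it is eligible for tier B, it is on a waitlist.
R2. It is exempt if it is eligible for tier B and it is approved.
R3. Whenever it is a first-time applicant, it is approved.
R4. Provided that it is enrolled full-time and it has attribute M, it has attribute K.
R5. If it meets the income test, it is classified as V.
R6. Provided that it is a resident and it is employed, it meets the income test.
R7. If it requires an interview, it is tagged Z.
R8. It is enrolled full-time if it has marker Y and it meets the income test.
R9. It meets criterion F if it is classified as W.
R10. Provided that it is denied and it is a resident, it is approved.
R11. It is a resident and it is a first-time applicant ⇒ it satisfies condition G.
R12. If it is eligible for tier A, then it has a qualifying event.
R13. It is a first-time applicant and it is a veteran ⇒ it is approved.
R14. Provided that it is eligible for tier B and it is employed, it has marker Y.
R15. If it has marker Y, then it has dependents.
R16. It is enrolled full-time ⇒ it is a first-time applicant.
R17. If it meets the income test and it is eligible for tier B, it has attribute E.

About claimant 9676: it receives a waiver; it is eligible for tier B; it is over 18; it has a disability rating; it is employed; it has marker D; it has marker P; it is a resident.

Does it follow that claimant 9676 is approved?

By R6 (it is a resident, it is employed): it meets the income test.
By R14 (it is eligible for tier B, it is employed): it has marker Y.
By R8 (it has marker Y, it meets the income test): it is enrolled full-time.
By R16 (it is enrolled full-time): it is a first-time applicant.
By R3 (it is a first-time applicant): it is approved.

Yes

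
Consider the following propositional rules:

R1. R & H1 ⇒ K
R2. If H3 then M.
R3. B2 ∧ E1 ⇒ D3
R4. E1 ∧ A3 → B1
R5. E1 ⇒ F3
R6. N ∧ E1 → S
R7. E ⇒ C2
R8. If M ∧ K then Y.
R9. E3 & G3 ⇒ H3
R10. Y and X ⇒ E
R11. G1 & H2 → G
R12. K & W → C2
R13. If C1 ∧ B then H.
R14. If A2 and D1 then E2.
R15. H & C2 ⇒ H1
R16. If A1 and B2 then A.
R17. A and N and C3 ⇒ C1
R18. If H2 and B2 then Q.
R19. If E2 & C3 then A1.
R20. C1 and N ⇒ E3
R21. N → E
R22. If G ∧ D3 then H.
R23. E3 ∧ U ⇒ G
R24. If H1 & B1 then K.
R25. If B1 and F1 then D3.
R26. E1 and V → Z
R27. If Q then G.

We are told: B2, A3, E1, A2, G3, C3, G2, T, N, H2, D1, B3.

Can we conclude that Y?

D3  (by R3: B2, E1)
B1  (by R4: E1, A3)
E2  (by R14: A2, D1)
Q  (by R18: H2, B2)
A1  (by R19: E2, C3)
E  (by R21: N)
G  (by R27: Q)
C2  (by R7: E)
A  (by R16: A1, B2)
C1  (by R17: A, N, C3)
E3  (by R20: C1, N)
H  (by R22: G, D3)
H3  (by R9: E3, G3)
H1  (by R15: H, C2)
K  (by R24: H1, B1)
M  (by R2: H3)
Y  (by R8: M, K)

Yes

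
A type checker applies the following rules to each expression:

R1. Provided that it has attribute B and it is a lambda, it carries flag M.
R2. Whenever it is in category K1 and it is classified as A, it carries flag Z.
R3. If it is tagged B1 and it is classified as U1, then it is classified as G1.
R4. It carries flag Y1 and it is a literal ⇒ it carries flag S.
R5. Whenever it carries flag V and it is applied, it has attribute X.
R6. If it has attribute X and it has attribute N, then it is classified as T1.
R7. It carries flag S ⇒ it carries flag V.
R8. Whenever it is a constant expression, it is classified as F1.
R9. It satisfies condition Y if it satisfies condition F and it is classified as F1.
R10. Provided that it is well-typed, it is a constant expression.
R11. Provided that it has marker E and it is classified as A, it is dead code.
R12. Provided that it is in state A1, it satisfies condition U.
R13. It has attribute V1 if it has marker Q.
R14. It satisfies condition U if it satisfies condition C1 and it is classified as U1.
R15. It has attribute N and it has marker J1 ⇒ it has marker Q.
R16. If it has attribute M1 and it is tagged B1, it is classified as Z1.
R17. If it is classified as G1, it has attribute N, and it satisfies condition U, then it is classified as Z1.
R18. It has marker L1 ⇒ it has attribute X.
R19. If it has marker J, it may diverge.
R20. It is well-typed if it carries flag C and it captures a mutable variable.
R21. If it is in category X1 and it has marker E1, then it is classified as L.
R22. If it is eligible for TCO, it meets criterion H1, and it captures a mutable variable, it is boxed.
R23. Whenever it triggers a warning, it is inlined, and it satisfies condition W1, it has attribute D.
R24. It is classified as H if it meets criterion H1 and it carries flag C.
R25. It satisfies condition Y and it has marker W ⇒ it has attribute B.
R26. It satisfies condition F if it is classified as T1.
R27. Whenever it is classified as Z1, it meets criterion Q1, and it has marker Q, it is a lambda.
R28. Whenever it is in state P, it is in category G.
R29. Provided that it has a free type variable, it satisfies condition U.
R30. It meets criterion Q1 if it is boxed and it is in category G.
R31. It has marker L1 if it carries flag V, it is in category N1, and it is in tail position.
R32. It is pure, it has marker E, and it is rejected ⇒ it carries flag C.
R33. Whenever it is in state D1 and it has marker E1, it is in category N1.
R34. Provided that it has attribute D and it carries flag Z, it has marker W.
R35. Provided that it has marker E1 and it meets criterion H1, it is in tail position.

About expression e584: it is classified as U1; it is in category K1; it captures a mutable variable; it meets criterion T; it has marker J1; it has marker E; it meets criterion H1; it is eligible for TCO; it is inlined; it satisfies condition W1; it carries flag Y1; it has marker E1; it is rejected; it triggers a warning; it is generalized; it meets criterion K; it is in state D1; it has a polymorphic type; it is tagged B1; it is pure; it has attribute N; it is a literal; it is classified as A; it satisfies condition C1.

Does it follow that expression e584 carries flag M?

No

Forward chaining from the given facts derives: carries flag Z, is classified as G1, carries flag S, carries flag V, is dead code, satisfies condition U, has marker Q, is classified as Z1, is boxed, has attribute D, carries flag C, is in category N1, has marker W, is in tail position, has attribute V1, is well-typed, is classified as H, has marker L1, is a constant expression, has attribute X, is classified as T1, is classified as F1, satisfies condition F, satisfies condition Y, has attribute B.
The only rule concluding "it carries flag M" is R1, which needs "it is a lambda"; that is never established.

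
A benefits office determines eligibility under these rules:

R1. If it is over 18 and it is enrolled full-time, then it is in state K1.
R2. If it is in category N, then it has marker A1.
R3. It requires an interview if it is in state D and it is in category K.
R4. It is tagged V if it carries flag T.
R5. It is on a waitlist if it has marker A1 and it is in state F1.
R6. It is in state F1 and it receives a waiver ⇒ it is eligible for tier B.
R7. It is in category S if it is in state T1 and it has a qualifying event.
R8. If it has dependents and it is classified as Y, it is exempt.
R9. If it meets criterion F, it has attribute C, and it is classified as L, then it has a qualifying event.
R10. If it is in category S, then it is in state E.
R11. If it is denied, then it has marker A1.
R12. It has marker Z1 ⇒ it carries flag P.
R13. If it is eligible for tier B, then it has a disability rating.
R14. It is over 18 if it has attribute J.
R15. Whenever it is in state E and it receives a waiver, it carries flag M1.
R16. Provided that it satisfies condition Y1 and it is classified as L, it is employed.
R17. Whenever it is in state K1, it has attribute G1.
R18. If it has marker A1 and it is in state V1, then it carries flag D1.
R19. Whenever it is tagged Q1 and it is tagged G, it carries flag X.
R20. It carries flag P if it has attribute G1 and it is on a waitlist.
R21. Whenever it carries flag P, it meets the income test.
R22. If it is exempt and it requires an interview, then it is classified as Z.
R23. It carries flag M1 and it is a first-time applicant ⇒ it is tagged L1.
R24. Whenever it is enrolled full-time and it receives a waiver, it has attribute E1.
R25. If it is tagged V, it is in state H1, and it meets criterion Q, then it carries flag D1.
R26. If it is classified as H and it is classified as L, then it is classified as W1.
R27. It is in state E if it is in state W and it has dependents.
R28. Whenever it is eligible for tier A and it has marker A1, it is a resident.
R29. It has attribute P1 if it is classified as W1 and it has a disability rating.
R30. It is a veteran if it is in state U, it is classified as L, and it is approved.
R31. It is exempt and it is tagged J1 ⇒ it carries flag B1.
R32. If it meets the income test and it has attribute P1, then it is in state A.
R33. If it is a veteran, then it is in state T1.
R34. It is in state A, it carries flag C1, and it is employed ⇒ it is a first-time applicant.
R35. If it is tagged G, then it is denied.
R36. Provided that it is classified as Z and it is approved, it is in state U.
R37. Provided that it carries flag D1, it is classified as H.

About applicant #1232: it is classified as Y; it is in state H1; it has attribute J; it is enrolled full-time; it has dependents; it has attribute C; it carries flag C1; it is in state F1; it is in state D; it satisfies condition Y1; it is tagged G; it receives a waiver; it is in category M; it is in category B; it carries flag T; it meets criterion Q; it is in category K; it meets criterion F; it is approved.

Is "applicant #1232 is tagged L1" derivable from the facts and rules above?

No

Forward chaining from the given facts derives: requires an interview, is tagged V, is eligible for tier B, is exempt, has a disability rating, is over 18, is classified as Z, has attribute E1, carries flag D1, is denied, is in state U, is classified as H, is in state K1, has marker A1, has attribute G1, is on a waitlist, carries flag P, meets the income test.
The only rule concluding "it is tagged L1" is R23, which needs "it carries flag M1"; that is never established.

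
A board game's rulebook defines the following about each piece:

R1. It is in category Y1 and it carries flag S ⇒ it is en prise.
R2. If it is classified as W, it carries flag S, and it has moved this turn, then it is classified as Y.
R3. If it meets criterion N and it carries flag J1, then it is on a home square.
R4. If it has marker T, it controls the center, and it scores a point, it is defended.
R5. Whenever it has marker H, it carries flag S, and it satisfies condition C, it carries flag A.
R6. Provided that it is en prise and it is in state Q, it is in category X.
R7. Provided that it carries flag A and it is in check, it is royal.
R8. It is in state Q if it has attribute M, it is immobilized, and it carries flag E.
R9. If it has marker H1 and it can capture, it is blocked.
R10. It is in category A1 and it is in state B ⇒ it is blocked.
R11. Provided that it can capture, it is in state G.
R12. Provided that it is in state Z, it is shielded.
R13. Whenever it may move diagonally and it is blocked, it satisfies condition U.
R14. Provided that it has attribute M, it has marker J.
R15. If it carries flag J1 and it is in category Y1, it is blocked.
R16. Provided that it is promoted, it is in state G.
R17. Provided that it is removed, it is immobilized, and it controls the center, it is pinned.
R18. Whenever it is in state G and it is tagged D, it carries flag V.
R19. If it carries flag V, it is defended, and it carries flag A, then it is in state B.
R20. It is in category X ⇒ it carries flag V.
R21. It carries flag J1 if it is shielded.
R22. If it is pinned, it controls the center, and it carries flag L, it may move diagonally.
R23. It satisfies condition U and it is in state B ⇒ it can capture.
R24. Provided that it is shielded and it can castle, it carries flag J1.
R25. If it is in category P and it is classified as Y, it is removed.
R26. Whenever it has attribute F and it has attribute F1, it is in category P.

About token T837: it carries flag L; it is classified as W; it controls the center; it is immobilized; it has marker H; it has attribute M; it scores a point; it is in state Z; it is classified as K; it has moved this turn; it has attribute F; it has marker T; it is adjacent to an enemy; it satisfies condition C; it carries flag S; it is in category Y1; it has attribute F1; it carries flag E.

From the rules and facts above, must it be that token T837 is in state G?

Yes

By R1 (it is in category Y1, it carries flag S): it is en prise.
By R2 (it is classified as W, it carries flag S, it has moved this turn): it is classified as Y.
By R4 (it has marker T, it controls the center, it scores a point): it is defended.
By R5 (it has marker H, it carries flag S, it satisfies condition C): it carries flag A.
By R8 (it has attribute M, it is immobilized, it carries flag E): it is in state Q.
By R12 (it is in state Z): it is shielded.
By R21 (it is shielded): it carries flag J1.
By R26 (it has attribute F, it has attribute F1): it is in category P.
By R6 (it is en prise, it is in state Q): it is in category X.
By R15 (it carries flag J1, it is in category Y1): it is blocked.
By R20 (it is in category X): it carries flag V.
By R25 (it is in category P, it is classified as Y): it is removed.
By R17 (it is removed, it is immobilized, it controls the center): it is pinned.
By R19 (it carries flag V, it is defended, it carries flag A): it is in state B.
By R22 (it is pinned, it controls the center, it carries flag L): it may move diagonally.
By R13 (it may move diagonally, it is blocked): it satisfies condition U.
By R23 (it satisfies condition U, it is in state B): it can capture.
By R11 (it can capture): it is in state G.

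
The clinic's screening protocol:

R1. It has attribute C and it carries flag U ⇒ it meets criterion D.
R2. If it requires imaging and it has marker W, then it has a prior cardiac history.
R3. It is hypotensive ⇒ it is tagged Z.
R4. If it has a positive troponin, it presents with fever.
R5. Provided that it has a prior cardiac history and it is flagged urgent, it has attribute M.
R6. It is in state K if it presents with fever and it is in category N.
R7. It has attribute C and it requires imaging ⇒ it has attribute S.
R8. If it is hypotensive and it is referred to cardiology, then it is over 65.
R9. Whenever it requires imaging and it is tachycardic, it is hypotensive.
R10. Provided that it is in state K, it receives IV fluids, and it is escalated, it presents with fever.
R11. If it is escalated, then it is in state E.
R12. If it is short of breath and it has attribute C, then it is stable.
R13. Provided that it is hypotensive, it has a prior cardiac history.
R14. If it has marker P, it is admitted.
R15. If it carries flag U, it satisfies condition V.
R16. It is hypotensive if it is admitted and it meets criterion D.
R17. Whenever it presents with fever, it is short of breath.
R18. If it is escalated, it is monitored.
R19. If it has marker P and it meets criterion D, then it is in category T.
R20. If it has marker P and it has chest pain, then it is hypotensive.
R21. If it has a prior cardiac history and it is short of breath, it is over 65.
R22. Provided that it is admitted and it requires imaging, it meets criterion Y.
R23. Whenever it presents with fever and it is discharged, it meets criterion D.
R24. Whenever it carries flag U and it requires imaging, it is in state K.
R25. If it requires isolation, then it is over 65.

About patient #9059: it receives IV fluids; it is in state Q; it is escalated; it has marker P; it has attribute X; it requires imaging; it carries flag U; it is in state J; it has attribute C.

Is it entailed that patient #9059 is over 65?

By R1 (it has attribute C, it carries flag U): it meets criterion D.
By R14 (it has marker P): it is admitted.
By R16 (it is admitted, it meets criterion D): it is hypotensive.
By R24 (it carries flag U, it requires imaging): it is in state K.
By R10 (it is in state K, it receives IV fluids, it is escalated): it presents with fever.
By R13 (it is hypotensive): it has a prior cardiac history.
By R17 (it presents with fever): it is short of breath.
By R21 (it has a prior cardiac history, it is short of breath): it is over 65.

Yes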